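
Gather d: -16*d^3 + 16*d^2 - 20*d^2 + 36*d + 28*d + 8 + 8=-16*d^3 - 4*d^2 + 64*d + 16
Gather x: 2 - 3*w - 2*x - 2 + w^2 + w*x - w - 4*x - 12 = w^2 - 4*w + x*(w - 6) - 12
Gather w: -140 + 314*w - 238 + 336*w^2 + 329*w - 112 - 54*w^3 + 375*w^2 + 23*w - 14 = -54*w^3 + 711*w^2 + 666*w - 504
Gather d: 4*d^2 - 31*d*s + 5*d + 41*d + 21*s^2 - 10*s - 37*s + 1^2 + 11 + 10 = 4*d^2 + d*(46 - 31*s) + 21*s^2 - 47*s + 22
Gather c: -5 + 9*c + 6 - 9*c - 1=0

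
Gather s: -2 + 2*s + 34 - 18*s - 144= -16*s - 112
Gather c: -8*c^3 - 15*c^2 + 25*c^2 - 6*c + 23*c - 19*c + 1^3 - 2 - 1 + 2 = -8*c^3 + 10*c^2 - 2*c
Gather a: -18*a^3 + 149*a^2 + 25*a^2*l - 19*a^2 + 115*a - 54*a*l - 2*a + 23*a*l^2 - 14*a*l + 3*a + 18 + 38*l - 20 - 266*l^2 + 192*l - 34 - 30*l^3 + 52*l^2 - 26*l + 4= -18*a^3 + a^2*(25*l + 130) + a*(23*l^2 - 68*l + 116) - 30*l^3 - 214*l^2 + 204*l - 32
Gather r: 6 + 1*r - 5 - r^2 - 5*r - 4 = -r^2 - 4*r - 3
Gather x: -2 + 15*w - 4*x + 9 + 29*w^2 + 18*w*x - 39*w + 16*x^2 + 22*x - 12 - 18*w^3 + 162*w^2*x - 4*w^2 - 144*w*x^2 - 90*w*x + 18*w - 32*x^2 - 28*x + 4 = -18*w^3 + 25*w^2 - 6*w + x^2*(-144*w - 16) + x*(162*w^2 - 72*w - 10) - 1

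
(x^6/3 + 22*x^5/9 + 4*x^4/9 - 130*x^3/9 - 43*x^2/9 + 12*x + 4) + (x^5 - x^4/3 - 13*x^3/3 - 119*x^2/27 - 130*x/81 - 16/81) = x^6/3 + 31*x^5/9 + x^4/9 - 169*x^3/9 - 248*x^2/27 + 842*x/81 + 308/81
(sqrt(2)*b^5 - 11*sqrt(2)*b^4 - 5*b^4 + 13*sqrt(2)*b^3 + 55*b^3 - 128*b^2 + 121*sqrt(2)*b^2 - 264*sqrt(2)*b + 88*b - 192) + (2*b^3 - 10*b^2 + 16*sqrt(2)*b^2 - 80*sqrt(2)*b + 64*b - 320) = sqrt(2)*b^5 - 11*sqrt(2)*b^4 - 5*b^4 + 13*sqrt(2)*b^3 + 57*b^3 - 138*b^2 + 137*sqrt(2)*b^2 - 344*sqrt(2)*b + 152*b - 512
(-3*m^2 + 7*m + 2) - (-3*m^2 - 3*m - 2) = 10*m + 4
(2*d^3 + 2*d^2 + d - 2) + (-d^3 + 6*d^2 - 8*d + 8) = d^3 + 8*d^2 - 7*d + 6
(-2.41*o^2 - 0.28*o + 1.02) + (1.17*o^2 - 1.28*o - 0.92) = -1.24*o^2 - 1.56*o + 0.1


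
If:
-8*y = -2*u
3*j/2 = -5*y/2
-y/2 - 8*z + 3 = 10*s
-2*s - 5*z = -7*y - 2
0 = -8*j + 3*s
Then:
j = -30/1667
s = -80/1667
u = 72/1667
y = 18/1667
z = 724/1667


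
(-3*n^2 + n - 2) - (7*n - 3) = -3*n^2 - 6*n + 1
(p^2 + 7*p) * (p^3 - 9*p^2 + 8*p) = p^5 - 2*p^4 - 55*p^3 + 56*p^2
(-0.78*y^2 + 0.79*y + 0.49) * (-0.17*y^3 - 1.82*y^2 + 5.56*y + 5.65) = 0.1326*y^5 + 1.2853*y^4 - 5.8579*y^3 - 0.9064*y^2 + 7.1879*y + 2.7685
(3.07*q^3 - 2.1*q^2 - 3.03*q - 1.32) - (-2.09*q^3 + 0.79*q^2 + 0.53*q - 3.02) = 5.16*q^3 - 2.89*q^2 - 3.56*q + 1.7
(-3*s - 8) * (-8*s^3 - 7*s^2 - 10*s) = 24*s^4 + 85*s^3 + 86*s^2 + 80*s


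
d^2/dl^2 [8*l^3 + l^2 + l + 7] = 48*l + 2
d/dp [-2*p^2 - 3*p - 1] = -4*p - 3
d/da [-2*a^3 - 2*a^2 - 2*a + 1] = -6*a^2 - 4*a - 2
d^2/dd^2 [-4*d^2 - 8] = -8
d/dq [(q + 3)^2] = 2*q + 6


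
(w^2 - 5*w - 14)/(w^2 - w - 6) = (w - 7)/(w - 3)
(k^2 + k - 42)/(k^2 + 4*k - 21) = (k - 6)/(k - 3)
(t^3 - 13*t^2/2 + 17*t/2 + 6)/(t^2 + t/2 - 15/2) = (2*t^3 - 13*t^2 + 17*t + 12)/(2*t^2 + t - 15)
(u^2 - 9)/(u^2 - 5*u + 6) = (u + 3)/(u - 2)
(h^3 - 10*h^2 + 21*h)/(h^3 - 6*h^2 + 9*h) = (h - 7)/(h - 3)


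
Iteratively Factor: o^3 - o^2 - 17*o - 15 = (o + 1)*(o^2 - 2*o - 15) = (o + 1)*(o + 3)*(o - 5)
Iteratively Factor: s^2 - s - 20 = (s - 5)*(s + 4)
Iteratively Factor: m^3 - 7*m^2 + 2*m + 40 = (m - 5)*(m^2 - 2*m - 8) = (m - 5)*(m + 2)*(m - 4)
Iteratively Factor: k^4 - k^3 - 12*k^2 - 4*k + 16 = (k - 4)*(k^3 + 3*k^2 - 4) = (k - 4)*(k + 2)*(k^2 + k - 2) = (k - 4)*(k + 2)^2*(k - 1)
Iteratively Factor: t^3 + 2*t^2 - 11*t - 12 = (t + 4)*(t^2 - 2*t - 3) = (t - 3)*(t + 4)*(t + 1)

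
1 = 1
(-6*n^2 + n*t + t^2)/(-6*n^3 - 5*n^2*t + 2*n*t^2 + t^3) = 1/(n + t)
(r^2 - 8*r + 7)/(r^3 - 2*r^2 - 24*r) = (-r^2 + 8*r - 7)/(r*(-r^2 + 2*r + 24))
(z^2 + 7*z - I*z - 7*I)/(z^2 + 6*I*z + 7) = (z + 7)/(z + 7*I)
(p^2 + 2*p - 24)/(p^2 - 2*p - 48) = (p - 4)/(p - 8)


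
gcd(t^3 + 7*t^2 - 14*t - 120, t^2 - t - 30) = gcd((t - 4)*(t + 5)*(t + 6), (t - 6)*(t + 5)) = t + 5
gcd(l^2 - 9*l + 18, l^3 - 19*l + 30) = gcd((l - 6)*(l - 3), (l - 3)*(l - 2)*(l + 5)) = l - 3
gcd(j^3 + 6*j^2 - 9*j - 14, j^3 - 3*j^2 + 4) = j^2 - j - 2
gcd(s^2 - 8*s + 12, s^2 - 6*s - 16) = 1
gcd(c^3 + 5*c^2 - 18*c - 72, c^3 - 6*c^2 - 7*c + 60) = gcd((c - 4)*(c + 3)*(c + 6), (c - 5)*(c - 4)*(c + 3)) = c^2 - c - 12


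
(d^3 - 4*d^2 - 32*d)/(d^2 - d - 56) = d*(d + 4)/(d + 7)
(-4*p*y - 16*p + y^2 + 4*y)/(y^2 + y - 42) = (-4*p*y - 16*p + y^2 + 4*y)/(y^2 + y - 42)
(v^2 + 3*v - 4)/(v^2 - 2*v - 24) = (v - 1)/(v - 6)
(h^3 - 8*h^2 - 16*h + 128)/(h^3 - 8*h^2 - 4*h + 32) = (h^2 - 16)/(h^2 - 4)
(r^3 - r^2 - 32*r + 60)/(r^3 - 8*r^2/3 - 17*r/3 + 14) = 3*(r^2 + r - 30)/(3*r^2 - 2*r - 21)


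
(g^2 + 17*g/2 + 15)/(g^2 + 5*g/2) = (g + 6)/g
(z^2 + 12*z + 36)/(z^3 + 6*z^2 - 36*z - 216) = 1/(z - 6)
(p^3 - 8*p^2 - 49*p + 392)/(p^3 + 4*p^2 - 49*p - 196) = (p - 8)/(p + 4)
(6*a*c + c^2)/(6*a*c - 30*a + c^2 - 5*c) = c/(c - 5)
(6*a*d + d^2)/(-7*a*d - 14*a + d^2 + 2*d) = d*(-6*a - d)/(7*a*d + 14*a - d^2 - 2*d)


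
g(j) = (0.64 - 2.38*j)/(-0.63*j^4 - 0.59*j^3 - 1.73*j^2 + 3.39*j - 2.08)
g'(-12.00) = -0.00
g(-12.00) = -0.00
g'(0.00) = 0.64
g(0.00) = -0.31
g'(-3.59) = -0.06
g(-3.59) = -0.08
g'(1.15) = -1.36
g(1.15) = 0.85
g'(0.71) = 1.52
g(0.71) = 1.15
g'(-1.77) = -0.18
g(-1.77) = -0.30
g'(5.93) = -0.01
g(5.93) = 0.01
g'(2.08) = -0.26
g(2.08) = 0.22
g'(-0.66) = -0.02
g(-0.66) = -0.44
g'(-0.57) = 0.01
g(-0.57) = -0.44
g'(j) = (0.64 - 2.38*j)*(2.52*j^3 + 1.77*j^2 + 3.46*j - 3.39)/(-0.63*j^4 - 0.59*j^3 - 1.73*j^2 + 3.39*j - 2.08)^2 - 2.38/(-0.63*j^4 - 0.59*j^3 - 1.73*j^2 + 3.39*j - 2.08)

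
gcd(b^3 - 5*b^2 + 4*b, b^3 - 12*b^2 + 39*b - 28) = b^2 - 5*b + 4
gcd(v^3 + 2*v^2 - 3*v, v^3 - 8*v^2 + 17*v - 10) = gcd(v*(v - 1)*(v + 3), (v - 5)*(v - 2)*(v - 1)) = v - 1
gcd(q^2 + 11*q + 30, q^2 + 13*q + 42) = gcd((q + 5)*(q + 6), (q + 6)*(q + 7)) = q + 6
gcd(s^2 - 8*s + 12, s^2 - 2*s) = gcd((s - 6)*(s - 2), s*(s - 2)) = s - 2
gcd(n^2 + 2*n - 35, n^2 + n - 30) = n - 5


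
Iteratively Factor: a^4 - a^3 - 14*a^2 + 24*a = (a + 4)*(a^3 - 5*a^2 + 6*a) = (a - 2)*(a + 4)*(a^2 - 3*a) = (a - 3)*(a - 2)*(a + 4)*(a)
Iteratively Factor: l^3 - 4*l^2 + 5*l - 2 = (l - 1)*(l^2 - 3*l + 2) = (l - 2)*(l - 1)*(l - 1)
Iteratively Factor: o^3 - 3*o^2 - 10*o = (o + 2)*(o^2 - 5*o) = o*(o + 2)*(o - 5)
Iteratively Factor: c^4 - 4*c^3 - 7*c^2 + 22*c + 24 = (c - 4)*(c^3 - 7*c - 6) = (c - 4)*(c + 2)*(c^2 - 2*c - 3) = (c - 4)*(c - 3)*(c + 2)*(c + 1)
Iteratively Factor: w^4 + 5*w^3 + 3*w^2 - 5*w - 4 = (w - 1)*(w^3 + 6*w^2 + 9*w + 4) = (w - 1)*(w + 4)*(w^2 + 2*w + 1) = (w - 1)*(w + 1)*(w + 4)*(w + 1)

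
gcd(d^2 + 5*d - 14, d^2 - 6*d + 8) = d - 2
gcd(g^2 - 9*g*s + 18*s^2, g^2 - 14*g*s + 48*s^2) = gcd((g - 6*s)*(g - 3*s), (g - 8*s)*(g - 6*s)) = -g + 6*s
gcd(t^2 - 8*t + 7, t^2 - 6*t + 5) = t - 1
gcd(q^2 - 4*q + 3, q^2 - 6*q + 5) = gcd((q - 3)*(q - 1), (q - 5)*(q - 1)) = q - 1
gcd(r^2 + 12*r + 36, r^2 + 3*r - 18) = r + 6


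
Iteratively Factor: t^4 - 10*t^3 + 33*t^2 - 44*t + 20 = (t - 5)*(t^3 - 5*t^2 + 8*t - 4) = (t - 5)*(t - 1)*(t^2 - 4*t + 4) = (t - 5)*(t - 2)*(t - 1)*(t - 2)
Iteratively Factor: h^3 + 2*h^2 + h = (h + 1)*(h^2 + h) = h*(h + 1)*(h + 1)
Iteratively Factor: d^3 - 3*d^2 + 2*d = (d - 1)*(d^2 - 2*d) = d*(d - 1)*(d - 2)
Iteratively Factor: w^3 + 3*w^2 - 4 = (w + 2)*(w^2 + w - 2) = (w + 2)^2*(w - 1)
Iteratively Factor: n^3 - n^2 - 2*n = (n + 1)*(n^2 - 2*n) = (n - 2)*(n + 1)*(n)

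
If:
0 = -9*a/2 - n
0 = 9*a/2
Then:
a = 0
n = 0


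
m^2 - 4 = (m - 2)*(m + 2)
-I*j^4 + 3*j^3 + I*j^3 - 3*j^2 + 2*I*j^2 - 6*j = j*(j - 2)*(j + 3*I)*(-I*j - I)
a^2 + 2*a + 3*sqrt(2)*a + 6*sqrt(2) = (a + 2)*(a + 3*sqrt(2))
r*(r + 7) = r^2 + 7*r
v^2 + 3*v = v*(v + 3)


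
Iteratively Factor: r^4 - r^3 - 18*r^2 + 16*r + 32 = (r - 4)*(r^3 + 3*r^2 - 6*r - 8) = (r - 4)*(r - 2)*(r^2 + 5*r + 4) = (r - 4)*(r - 2)*(r + 1)*(r + 4)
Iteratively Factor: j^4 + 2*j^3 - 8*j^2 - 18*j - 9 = (j + 3)*(j^3 - j^2 - 5*j - 3) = (j - 3)*(j + 3)*(j^2 + 2*j + 1) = (j - 3)*(j + 1)*(j + 3)*(j + 1)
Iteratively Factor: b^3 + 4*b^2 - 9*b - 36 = (b + 3)*(b^2 + b - 12) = (b + 3)*(b + 4)*(b - 3)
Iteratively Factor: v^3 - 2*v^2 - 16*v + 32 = (v - 4)*(v^2 + 2*v - 8) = (v - 4)*(v - 2)*(v + 4)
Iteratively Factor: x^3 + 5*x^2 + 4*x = (x + 4)*(x^2 + x) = (x + 1)*(x + 4)*(x)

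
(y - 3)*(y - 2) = y^2 - 5*y + 6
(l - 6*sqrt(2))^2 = l^2 - 12*sqrt(2)*l + 72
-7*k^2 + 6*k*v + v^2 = (-k + v)*(7*k + v)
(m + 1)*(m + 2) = m^2 + 3*m + 2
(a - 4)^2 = a^2 - 8*a + 16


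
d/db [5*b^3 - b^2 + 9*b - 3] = 15*b^2 - 2*b + 9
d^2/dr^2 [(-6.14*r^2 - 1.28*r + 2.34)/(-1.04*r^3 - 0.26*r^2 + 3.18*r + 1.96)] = (13.282048*r^6 + 8.30668800000001*r^5 + 93.5425920000001*r^4 + 183.88968*r^3 + 95.567472*r^2 - 13.097136*r - 18.49208)/(1.124864*r^9 + 0.843648*r^8 - 10.107552*r^7 - 11.501464*r^6 + 27.72588*r^5 + 46.382856*r^4 - 10.448472*r^3 - 56.464464*r^2 - 36.648864*r - 7.529536)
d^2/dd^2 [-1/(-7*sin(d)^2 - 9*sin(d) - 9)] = (-196*sin(d)^4 - 189*sin(d)^3 + 465*sin(d)^2 + 459*sin(d) + 36)/(7*sin(d)^2 + 9*sin(d) + 9)^3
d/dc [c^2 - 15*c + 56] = 2*c - 15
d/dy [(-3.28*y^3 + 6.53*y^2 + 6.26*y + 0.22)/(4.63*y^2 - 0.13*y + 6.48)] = (-15.1864*y^4 + 0.852800000000002*y^3 - 93.5959*y^2 + 82.5916*y + 40.5934)/(21.4369*y^4 - 1.2038*y^3 + 60.0217*y^2 - 1.6848*y + 41.9904)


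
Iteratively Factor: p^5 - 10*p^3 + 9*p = (p - 3)*(p^4 + 3*p^3 - p^2 - 3*p) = (p - 3)*(p - 1)*(p^3 + 4*p^2 + 3*p) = (p - 3)*(p - 1)*(p + 3)*(p^2 + p) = p*(p - 3)*(p - 1)*(p + 3)*(p + 1)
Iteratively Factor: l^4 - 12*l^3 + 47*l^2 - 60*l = (l)*(l^3 - 12*l^2 + 47*l - 60) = l*(l - 5)*(l^2 - 7*l + 12) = l*(l - 5)*(l - 3)*(l - 4)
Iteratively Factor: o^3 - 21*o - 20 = (o - 5)*(o^2 + 5*o + 4) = (o - 5)*(o + 1)*(o + 4)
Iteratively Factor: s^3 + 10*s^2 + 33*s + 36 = (s + 3)*(s^2 + 7*s + 12) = (s + 3)*(s + 4)*(s + 3)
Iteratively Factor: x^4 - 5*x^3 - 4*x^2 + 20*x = (x - 2)*(x^3 - 3*x^2 - 10*x) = (x - 2)*(x + 2)*(x^2 - 5*x) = x*(x - 2)*(x + 2)*(x - 5)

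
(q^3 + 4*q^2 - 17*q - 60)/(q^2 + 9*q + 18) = (q^2 + q - 20)/(q + 6)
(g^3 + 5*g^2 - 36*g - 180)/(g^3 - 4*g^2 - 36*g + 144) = (g + 5)/(g - 4)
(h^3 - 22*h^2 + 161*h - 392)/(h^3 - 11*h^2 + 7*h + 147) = (h - 8)/(h + 3)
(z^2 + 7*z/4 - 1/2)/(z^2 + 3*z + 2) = (z - 1/4)/(z + 1)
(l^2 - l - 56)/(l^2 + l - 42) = (l - 8)/(l - 6)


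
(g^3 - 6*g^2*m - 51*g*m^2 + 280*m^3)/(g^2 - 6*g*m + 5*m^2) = (g^2 - g*m - 56*m^2)/(g - m)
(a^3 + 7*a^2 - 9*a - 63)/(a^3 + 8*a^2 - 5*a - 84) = (a + 3)/(a + 4)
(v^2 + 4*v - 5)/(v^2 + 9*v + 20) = (v - 1)/(v + 4)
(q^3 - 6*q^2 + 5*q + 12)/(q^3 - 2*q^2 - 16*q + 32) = (q^2 - 2*q - 3)/(q^2 + 2*q - 8)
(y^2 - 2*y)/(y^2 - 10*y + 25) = y*(y - 2)/(y^2 - 10*y + 25)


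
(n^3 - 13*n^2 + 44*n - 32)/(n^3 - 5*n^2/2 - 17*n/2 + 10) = 2*(n - 8)/(2*n + 5)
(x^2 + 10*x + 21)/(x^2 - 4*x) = (x^2 + 10*x + 21)/(x*(x - 4))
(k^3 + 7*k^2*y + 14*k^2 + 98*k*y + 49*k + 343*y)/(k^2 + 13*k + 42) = (k^2 + 7*k*y + 7*k + 49*y)/(k + 6)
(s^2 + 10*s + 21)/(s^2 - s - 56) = (s + 3)/(s - 8)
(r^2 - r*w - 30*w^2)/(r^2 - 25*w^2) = (r - 6*w)/(r - 5*w)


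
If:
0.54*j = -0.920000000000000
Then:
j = -1.70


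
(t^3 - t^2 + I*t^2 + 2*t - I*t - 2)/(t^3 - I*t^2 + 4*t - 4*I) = (t - 1)/(t - 2*I)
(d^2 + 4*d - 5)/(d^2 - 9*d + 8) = (d + 5)/(d - 8)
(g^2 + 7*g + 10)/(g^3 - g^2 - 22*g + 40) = (g + 2)/(g^2 - 6*g + 8)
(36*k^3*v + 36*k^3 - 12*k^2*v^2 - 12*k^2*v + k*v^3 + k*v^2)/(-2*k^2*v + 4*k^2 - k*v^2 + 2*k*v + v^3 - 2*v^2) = k*(-36*k^2*v - 36*k^2 + 12*k*v^2 + 12*k*v - v^3 - v^2)/(2*k^2*v - 4*k^2 + k*v^2 - 2*k*v - v^3 + 2*v^2)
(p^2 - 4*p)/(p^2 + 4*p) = (p - 4)/(p + 4)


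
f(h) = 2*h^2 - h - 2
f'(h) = 4*h - 1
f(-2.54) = 13.44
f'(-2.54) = -11.16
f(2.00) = 4.00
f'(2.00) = 7.00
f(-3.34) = 23.65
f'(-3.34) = -14.36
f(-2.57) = 13.78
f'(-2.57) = -11.28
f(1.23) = -0.20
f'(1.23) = 3.92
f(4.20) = 29.08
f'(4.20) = 15.80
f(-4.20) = 37.48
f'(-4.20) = -17.80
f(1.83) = 2.87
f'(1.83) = 6.32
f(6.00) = 64.00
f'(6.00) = 23.00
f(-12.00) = 298.00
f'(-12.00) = -49.00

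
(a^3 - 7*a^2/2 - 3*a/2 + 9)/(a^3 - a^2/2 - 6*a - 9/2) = (a - 2)/(a + 1)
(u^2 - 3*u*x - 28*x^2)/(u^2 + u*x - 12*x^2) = (-u + 7*x)/(-u + 3*x)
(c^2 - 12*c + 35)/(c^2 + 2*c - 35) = (c - 7)/(c + 7)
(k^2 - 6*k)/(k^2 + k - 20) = k*(k - 6)/(k^2 + k - 20)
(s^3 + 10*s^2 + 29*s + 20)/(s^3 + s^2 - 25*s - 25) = (s + 4)/(s - 5)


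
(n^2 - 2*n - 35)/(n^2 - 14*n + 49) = (n + 5)/(n - 7)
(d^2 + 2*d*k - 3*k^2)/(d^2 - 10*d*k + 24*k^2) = (d^2 + 2*d*k - 3*k^2)/(d^2 - 10*d*k + 24*k^2)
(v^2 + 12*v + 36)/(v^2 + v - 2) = (v^2 + 12*v + 36)/(v^2 + v - 2)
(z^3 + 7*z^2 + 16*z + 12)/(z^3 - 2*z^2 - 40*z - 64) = (z^2 + 5*z + 6)/(z^2 - 4*z - 32)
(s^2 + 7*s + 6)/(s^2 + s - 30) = (s + 1)/(s - 5)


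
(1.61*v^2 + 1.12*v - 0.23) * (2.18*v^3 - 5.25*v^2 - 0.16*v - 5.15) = 3.5098*v^5 - 6.0109*v^4 - 6.639*v^3 - 7.2632*v^2 - 5.7312*v + 1.1845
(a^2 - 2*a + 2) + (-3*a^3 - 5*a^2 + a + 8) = -3*a^3 - 4*a^2 - a + 10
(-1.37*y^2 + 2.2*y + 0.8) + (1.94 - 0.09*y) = -1.37*y^2 + 2.11*y + 2.74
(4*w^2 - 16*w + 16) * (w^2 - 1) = 4*w^4 - 16*w^3 + 12*w^2 + 16*w - 16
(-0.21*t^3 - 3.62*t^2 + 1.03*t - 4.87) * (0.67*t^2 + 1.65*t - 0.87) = -0.1407*t^5 - 2.7719*t^4 - 5.1002*t^3 + 1.586*t^2 - 8.9316*t + 4.2369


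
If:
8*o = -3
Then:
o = -3/8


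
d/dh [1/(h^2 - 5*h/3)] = 3*(5 - 6*h)/(h^2*(3*h - 5)^2)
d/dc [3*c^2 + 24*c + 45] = 6*c + 24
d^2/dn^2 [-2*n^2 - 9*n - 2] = -4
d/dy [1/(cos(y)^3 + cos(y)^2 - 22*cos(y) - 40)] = (3*cos(y)^2 + 2*cos(y) - 22)*sin(y)/(cos(y)^3 + cos(y)^2 - 22*cos(y) - 40)^2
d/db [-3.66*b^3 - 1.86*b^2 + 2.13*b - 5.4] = -10.98*b^2 - 3.72*b + 2.13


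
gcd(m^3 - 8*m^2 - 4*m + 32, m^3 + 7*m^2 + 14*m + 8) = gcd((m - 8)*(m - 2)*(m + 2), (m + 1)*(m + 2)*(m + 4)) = m + 2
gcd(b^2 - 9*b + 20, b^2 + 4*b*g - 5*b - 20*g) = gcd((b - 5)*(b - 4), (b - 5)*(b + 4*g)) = b - 5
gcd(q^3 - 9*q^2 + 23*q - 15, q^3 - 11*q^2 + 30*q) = q - 5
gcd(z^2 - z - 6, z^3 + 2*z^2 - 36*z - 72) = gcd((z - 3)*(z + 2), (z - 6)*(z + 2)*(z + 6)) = z + 2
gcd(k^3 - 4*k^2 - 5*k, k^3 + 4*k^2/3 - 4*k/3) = k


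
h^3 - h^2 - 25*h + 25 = (h - 5)*(h - 1)*(h + 5)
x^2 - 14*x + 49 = (x - 7)^2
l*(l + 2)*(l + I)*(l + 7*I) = l^4 + 2*l^3 + 8*I*l^3 - 7*l^2 + 16*I*l^2 - 14*l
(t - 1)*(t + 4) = t^2 + 3*t - 4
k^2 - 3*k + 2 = (k - 2)*(k - 1)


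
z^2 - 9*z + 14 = (z - 7)*(z - 2)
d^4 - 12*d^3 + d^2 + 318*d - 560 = (d - 8)*(d - 7)*(d - 2)*(d + 5)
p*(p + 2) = p^2 + 2*p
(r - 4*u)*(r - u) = r^2 - 5*r*u + 4*u^2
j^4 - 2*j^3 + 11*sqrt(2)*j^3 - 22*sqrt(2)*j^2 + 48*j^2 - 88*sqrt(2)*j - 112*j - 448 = (j - 4)*(j + 2)*(j + 4*sqrt(2))*(j + 7*sqrt(2))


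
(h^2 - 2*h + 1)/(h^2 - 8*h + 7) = (h - 1)/(h - 7)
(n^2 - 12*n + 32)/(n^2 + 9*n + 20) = (n^2 - 12*n + 32)/(n^2 + 9*n + 20)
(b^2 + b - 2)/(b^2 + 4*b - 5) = (b + 2)/(b + 5)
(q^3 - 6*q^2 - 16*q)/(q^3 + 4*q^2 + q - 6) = q*(q - 8)/(q^2 + 2*q - 3)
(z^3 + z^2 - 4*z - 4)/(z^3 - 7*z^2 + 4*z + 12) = (z + 2)/(z - 6)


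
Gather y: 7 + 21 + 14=42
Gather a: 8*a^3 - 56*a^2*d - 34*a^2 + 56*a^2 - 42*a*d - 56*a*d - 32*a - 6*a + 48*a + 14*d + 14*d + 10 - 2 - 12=8*a^3 + a^2*(22 - 56*d) + a*(10 - 98*d) + 28*d - 4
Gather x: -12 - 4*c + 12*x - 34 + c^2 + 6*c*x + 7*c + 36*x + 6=c^2 + 3*c + x*(6*c + 48) - 40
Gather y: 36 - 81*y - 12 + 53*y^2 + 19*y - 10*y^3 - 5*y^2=-10*y^3 + 48*y^2 - 62*y + 24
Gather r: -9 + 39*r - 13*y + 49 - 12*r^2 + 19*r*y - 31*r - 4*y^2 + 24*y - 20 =-12*r^2 + r*(19*y + 8) - 4*y^2 + 11*y + 20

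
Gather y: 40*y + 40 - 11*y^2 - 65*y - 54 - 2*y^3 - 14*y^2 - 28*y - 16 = -2*y^3 - 25*y^2 - 53*y - 30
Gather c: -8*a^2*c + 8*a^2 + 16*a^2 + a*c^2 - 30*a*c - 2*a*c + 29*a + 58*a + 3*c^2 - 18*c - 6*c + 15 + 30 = 24*a^2 + 87*a + c^2*(a + 3) + c*(-8*a^2 - 32*a - 24) + 45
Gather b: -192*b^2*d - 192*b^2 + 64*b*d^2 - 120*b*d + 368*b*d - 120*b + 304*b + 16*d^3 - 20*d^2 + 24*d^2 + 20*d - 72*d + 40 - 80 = b^2*(-192*d - 192) + b*(64*d^2 + 248*d + 184) + 16*d^3 + 4*d^2 - 52*d - 40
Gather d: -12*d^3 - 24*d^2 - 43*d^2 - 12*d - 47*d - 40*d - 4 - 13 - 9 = -12*d^3 - 67*d^2 - 99*d - 26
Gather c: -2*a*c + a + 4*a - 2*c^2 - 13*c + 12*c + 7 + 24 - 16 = 5*a - 2*c^2 + c*(-2*a - 1) + 15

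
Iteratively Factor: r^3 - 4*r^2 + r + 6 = (r - 2)*(r^2 - 2*r - 3) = (r - 3)*(r - 2)*(r + 1)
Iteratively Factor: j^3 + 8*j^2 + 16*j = (j)*(j^2 + 8*j + 16) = j*(j + 4)*(j + 4)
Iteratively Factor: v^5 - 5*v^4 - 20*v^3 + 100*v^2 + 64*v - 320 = (v + 2)*(v^4 - 7*v^3 - 6*v^2 + 112*v - 160) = (v - 5)*(v + 2)*(v^3 - 2*v^2 - 16*v + 32) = (v - 5)*(v + 2)*(v + 4)*(v^2 - 6*v + 8) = (v - 5)*(v - 2)*(v + 2)*(v + 4)*(v - 4)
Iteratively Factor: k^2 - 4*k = (k - 4)*(k)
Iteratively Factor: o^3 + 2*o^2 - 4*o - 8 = (o + 2)*(o^2 - 4) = (o - 2)*(o + 2)*(o + 2)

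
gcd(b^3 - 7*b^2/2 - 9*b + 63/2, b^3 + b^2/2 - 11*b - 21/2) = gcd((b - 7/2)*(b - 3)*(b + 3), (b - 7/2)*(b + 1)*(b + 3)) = b^2 - b/2 - 21/2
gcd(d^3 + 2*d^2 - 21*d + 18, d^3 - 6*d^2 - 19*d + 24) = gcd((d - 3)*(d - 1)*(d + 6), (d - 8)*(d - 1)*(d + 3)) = d - 1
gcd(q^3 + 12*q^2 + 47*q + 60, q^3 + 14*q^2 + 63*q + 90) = q^2 + 8*q + 15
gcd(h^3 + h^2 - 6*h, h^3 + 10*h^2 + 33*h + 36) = h + 3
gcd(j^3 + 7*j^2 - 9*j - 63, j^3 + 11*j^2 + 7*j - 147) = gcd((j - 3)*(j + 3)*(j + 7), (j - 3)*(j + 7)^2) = j^2 + 4*j - 21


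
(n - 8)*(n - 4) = n^2 - 12*n + 32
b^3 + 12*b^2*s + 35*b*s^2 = b*(b + 5*s)*(b + 7*s)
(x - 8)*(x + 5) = x^2 - 3*x - 40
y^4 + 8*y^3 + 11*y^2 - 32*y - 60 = (y - 2)*(y + 2)*(y + 3)*(y + 5)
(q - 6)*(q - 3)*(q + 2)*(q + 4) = q^4 - 3*q^3 - 28*q^2 + 36*q + 144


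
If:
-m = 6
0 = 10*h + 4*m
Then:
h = 12/5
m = -6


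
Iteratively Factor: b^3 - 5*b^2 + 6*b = (b - 3)*(b^2 - 2*b) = (b - 3)*(b - 2)*(b)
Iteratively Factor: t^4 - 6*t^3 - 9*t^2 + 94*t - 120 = (t - 3)*(t^3 - 3*t^2 - 18*t + 40) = (t - 5)*(t - 3)*(t^2 + 2*t - 8) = (t - 5)*(t - 3)*(t + 4)*(t - 2)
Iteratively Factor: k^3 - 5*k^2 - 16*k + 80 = (k - 4)*(k^2 - k - 20) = (k - 5)*(k - 4)*(k + 4)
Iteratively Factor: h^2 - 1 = (h - 1)*(h + 1)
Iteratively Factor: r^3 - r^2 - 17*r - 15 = (r - 5)*(r^2 + 4*r + 3) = (r - 5)*(r + 1)*(r + 3)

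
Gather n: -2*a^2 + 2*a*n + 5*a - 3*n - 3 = -2*a^2 + 5*a + n*(2*a - 3) - 3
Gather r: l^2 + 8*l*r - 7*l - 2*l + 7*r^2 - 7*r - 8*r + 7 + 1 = l^2 - 9*l + 7*r^2 + r*(8*l - 15) + 8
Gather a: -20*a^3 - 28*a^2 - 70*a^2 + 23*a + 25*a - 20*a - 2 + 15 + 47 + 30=-20*a^3 - 98*a^2 + 28*a + 90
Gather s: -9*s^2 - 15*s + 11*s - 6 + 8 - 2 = -9*s^2 - 4*s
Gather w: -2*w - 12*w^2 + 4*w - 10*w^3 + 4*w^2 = -10*w^3 - 8*w^2 + 2*w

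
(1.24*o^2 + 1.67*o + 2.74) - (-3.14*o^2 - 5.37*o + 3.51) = 4.38*o^2 + 7.04*o - 0.77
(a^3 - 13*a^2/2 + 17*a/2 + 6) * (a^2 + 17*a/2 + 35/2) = a^5 + 2*a^4 - 117*a^3/4 - 71*a^2/2 + 799*a/4 + 105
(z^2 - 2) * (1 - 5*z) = -5*z^3 + z^2 + 10*z - 2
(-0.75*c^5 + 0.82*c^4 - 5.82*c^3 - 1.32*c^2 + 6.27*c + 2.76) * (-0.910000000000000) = 0.6825*c^5 - 0.7462*c^4 + 5.2962*c^3 + 1.2012*c^2 - 5.7057*c - 2.5116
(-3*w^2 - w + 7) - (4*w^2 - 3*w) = -7*w^2 + 2*w + 7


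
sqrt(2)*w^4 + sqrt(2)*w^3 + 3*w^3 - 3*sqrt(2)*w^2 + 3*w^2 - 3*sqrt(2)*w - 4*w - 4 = (w + 1)*(w - sqrt(2))*(w + 2*sqrt(2))*(sqrt(2)*w + 1)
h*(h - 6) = h^2 - 6*h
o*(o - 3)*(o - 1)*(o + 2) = o^4 - 2*o^3 - 5*o^2 + 6*o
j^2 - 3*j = j*(j - 3)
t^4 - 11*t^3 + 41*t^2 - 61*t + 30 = (t - 5)*(t - 3)*(t - 2)*(t - 1)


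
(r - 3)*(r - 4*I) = r^2 - 3*r - 4*I*r + 12*I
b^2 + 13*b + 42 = (b + 6)*(b + 7)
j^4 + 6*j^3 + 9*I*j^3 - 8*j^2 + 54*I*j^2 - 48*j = j*(j + 6)*(j + I)*(j + 8*I)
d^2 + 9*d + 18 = (d + 3)*(d + 6)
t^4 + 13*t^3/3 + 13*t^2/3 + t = t*(t + 1/3)*(t + 1)*(t + 3)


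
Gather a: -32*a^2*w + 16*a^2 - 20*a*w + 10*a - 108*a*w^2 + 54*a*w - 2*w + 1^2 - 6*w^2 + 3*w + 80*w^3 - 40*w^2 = a^2*(16 - 32*w) + a*(-108*w^2 + 34*w + 10) + 80*w^3 - 46*w^2 + w + 1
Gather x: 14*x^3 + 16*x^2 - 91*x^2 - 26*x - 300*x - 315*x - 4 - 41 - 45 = 14*x^3 - 75*x^2 - 641*x - 90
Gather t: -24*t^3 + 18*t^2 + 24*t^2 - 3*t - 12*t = -24*t^3 + 42*t^2 - 15*t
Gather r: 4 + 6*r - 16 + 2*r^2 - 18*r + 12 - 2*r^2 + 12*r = 0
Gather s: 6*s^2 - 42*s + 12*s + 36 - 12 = 6*s^2 - 30*s + 24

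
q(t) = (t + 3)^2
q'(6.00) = 18.00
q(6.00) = 81.00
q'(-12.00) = -18.00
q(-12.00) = 81.00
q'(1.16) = 8.32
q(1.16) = 17.31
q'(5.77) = 17.54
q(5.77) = 76.91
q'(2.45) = 10.90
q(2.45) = 29.70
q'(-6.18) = -6.36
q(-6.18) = 10.11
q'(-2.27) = 1.46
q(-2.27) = 0.53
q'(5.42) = 16.84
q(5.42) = 70.90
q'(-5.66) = -5.32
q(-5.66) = 7.08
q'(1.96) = 9.92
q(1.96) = 24.60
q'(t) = 2*t + 6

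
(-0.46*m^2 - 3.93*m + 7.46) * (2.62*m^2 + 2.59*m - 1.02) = -1.2052*m^4 - 11.488*m^3 + 9.8357*m^2 + 23.33*m - 7.6092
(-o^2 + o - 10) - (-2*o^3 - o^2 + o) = 2*o^3 - 10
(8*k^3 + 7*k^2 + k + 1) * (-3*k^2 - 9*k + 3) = -24*k^5 - 93*k^4 - 42*k^3 + 9*k^2 - 6*k + 3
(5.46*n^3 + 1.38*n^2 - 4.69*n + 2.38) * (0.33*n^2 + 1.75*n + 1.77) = 1.8018*n^5 + 10.0104*n^4 + 10.5315*n^3 - 4.9795*n^2 - 4.1363*n + 4.2126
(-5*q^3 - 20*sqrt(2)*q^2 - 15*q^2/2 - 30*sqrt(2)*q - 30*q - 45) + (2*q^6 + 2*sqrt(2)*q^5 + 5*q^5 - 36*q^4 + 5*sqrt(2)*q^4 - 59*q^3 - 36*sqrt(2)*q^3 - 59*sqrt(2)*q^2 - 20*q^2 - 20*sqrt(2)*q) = 2*q^6 + 2*sqrt(2)*q^5 + 5*q^5 - 36*q^4 + 5*sqrt(2)*q^4 - 64*q^3 - 36*sqrt(2)*q^3 - 79*sqrt(2)*q^2 - 55*q^2/2 - 50*sqrt(2)*q - 30*q - 45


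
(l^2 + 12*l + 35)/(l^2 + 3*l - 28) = (l + 5)/(l - 4)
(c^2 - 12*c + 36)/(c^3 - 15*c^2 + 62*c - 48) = (c - 6)/(c^2 - 9*c + 8)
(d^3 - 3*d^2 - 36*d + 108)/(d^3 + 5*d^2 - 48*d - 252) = (d^2 - 9*d + 18)/(d^2 - d - 42)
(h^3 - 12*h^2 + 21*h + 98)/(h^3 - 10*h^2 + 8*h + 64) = (h^2 - 14*h + 49)/(h^2 - 12*h + 32)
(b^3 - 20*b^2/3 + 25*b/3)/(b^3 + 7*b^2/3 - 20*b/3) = (b - 5)/(b + 4)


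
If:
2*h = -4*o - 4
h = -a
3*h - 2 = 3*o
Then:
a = 2/9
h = -2/9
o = -8/9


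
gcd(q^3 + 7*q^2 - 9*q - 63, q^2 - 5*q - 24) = q + 3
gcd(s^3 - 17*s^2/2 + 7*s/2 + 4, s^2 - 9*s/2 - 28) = s - 8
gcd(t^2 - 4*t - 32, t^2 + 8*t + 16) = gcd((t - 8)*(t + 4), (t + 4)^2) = t + 4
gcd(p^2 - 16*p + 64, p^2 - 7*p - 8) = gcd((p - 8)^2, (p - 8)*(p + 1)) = p - 8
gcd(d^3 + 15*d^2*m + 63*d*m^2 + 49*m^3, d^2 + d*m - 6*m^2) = 1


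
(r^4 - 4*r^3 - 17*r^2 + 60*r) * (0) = 0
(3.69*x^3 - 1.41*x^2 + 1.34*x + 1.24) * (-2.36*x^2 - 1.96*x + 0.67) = -8.7084*x^5 - 3.9048*x^4 + 2.0735*x^3 - 6.4975*x^2 - 1.5326*x + 0.8308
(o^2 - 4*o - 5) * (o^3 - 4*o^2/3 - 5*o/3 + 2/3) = o^5 - 16*o^4/3 - 4*o^3/3 + 14*o^2 + 17*o/3 - 10/3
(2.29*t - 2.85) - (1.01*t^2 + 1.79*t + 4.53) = -1.01*t^2 + 0.5*t - 7.38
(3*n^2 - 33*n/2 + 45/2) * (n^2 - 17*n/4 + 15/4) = 3*n^4 - 117*n^3/4 + 831*n^2/8 - 315*n/2 + 675/8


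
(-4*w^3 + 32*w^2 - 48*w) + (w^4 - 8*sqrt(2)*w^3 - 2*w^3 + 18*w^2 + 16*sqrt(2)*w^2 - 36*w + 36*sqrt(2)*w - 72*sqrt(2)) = w^4 - 8*sqrt(2)*w^3 - 6*w^3 + 16*sqrt(2)*w^2 + 50*w^2 - 84*w + 36*sqrt(2)*w - 72*sqrt(2)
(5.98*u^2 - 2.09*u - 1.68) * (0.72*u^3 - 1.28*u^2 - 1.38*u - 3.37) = 4.3056*u^5 - 9.1592*u^4 - 6.7868*u^3 - 15.118*u^2 + 9.3617*u + 5.6616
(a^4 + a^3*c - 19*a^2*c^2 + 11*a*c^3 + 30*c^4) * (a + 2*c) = a^5 + 3*a^4*c - 17*a^3*c^2 - 27*a^2*c^3 + 52*a*c^4 + 60*c^5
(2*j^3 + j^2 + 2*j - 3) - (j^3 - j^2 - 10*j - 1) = j^3 + 2*j^2 + 12*j - 2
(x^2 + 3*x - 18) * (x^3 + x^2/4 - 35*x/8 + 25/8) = x^5 + 13*x^4/4 - 173*x^3/8 - 29*x^2/2 + 705*x/8 - 225/4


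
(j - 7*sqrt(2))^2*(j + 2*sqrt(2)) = j^3 - 12*sqrt(2)*j^2 + 42*j + 196*sqrt(2)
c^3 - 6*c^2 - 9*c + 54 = (c - 6)*(c - 3)*(c + 3)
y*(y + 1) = y^2 + y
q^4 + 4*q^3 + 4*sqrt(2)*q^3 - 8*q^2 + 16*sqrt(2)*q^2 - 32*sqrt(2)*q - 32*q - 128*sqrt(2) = (q + 4)*(q - 2*sqrt(2))*(q + 2*sqrt(2))*(q + 4*sqrt(2))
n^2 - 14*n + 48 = (n - 8)*(n - 6)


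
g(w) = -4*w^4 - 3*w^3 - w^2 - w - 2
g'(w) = -16*w^3 - 9*w^2 - 2*w - 1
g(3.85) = -1070.70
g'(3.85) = -1055.17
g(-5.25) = -2628.97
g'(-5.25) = 2076.69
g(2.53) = -223.40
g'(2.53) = -322.78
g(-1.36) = -8.63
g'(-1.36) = 25.32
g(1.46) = -33.10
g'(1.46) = -72.90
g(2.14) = -122.01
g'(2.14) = -203.30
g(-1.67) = -20.26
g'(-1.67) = 51.76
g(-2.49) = -113.16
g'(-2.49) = 195.19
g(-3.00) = -251.00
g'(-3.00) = 356.00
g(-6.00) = -4568.00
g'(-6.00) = 3143.00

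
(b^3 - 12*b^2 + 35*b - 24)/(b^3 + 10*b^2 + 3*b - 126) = (b^2 - 9*b + 8)/(b^2 + 13*b + 42)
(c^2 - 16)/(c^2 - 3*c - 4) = (c + 4)/(c + 1)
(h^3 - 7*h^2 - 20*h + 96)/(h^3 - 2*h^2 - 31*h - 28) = (h^2 - 11*h + 24)/(h^2 - 6*h - 7)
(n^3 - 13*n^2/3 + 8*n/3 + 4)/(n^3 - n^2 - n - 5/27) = 9*(-3*n^3 + 13*n^2 - 8*n - 12)/(-27*n^3 + 27*n^2 + 27*n + 5)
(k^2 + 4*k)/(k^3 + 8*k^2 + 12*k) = (k + 4)/(k^2 + 8*k + 12)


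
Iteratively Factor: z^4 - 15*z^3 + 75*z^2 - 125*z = (z - 5)*(z^3 - 10*z^2 + 25*z) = (z - 5)^2*(z^2 - 5*z) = z*(z - 5)^2*(z - 5)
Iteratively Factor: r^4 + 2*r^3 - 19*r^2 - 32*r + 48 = (r - 1)*(r^3 + 3*r^2 - 16*r - 48) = (r - 1)*(r + 4)*(r^2 - r - 12) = (r - 1)*(r + 3)*(r + 4)*(r - 4)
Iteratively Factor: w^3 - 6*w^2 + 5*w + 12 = (w + 1)*(w^2 - 7*w + 12) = (w - 4)*(w + 1)*(w - 3)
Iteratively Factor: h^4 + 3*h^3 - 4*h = (h + 2)*(h^3 + h^2 - 2*h) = (h + 2)^2*(h^2 - h) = (h - 1)*(h + 2)^2*(h)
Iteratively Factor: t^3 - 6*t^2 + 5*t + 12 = (t - 3)*(t^2 - 3*t - 4) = (t - 3)*(t + 1)*(t - 4)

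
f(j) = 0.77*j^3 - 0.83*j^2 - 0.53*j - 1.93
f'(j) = 2.31*j^2 - 1.66*j - 0.53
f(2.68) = 5.51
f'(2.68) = 11.61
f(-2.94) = -27.11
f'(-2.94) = 24.32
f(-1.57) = -6.12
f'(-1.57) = 7.77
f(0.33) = -2.17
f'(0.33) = -0.83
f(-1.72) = -7.39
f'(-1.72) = 9.16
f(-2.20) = -12.98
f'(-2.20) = 14.30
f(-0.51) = -1.98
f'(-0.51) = 0.92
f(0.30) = -2.14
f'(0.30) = -0.82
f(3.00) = 9.80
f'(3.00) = 15.28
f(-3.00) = -28.60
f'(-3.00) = 25.24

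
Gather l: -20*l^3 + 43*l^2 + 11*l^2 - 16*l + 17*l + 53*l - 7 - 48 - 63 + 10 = -20*l^3 + 54*l^2 + 54*l - 108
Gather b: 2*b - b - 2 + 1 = b - 1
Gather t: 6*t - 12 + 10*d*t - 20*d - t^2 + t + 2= -20*d - t^2 + t*(10*d + 7) - 10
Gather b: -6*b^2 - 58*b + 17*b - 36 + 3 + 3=-6*b^2 - 41*b - 30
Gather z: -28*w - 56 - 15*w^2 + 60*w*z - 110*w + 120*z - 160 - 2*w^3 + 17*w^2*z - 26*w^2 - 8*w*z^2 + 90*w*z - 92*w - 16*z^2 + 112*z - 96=-2*w^3 - 41*w^2 - 230*w + z^2*(-8*w - 16) + z*(17*w^2 + 150*w + 232) - 312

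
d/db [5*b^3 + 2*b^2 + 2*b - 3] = 15*b^2 + 4*b + 2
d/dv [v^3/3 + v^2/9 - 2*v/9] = v^2 + 2*v/9 - 2/9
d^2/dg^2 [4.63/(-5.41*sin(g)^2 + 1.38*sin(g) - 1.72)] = (542.045212*sin(g)^4 - 103.699962*sin(g)^3 - 976.58275*sin(g)^2 + 218.389692*sin(g) + 68.531408)/(5.41*sin(g)^2 - 1.38*sin(g) + 1.72)^3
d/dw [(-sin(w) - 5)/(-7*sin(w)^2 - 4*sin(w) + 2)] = (-70*sin(w) + 7*cos(w)^2 - 29)*cos(w)/(7*sin(w)^2 + 4*sin(w) - 2)^2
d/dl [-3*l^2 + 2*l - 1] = 2 - 6*l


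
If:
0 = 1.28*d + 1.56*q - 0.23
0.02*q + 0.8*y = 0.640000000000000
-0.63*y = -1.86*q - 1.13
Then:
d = 0.59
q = -0.33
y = 0.81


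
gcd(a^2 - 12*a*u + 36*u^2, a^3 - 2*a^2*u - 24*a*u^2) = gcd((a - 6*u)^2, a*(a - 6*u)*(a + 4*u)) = -a + 6*u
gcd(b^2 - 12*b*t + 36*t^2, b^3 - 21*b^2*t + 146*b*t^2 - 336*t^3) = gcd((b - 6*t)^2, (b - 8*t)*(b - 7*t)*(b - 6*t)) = -b + 6*t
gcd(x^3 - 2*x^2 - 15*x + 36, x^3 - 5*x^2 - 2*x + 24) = x - 3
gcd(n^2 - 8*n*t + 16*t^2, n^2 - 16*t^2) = -n + 4*t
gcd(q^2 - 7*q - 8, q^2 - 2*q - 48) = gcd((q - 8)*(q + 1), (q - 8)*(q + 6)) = q - 8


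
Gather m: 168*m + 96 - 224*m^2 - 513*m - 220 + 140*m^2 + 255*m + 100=-84*m^2 - 90*m - 24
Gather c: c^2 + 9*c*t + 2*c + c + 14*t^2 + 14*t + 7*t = c^2 + c*(9*t + 3) + 14*t^2 + 21*t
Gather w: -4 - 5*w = -5*w - 4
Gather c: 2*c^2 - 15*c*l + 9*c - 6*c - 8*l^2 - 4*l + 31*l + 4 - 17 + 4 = 2*c^2 + c*(3 - 15*l) - 8*l^2 + 27*l - 9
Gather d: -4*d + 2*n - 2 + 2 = -4*d + 2*n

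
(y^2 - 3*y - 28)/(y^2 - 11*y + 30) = (y^2 - 3*y - 28)/(y^2 - 11*y + 30)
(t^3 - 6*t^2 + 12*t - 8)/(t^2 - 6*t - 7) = (-t^3 + 6*t^2 - 12*t + 8)/(-t^2 + 6*t + 7)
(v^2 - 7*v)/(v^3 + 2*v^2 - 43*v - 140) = v/(v^2 + 9*v + 20)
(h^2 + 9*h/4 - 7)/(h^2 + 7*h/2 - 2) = (4*h - 7)/(2*(2*h - 1))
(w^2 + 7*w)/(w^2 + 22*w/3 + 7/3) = 3*w/(3*w + 1)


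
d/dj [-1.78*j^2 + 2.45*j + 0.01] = 2.45 - 3.56*j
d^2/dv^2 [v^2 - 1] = 2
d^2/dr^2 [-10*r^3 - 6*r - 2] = -60*r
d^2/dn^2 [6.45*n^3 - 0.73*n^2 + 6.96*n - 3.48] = 38.7*n - 1.46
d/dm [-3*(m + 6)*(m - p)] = -6*m + 3*p - 18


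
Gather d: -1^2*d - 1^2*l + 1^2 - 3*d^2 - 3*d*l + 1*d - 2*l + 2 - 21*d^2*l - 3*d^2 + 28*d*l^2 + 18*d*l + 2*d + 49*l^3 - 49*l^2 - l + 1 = d^2*(-21*l - 6) + d*(28*l^2 + 15*l + 2) + 49*l^3 - 49*l^2 - 4*l + 4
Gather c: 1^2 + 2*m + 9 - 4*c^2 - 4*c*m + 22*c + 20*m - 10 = -4*c^2 + c*(22 - 4*m) + 22*m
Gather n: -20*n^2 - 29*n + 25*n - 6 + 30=-20*n^2 - 4*n + 24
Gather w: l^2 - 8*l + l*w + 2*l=l^2 + l*w - 6*l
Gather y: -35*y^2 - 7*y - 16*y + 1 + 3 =-35*y^2 - 23*y + 4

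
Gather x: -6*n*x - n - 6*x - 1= -n + x*(-6*n - 6) - 1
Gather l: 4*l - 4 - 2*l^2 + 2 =-2*l^2 + 4*l - 2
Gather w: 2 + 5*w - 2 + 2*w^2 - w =2*w^2 + 4*w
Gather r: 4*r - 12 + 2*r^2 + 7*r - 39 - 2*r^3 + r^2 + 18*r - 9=-2*r^3 + 3*r^2 + 29*r - 60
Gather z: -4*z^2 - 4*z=-4*z^2 - 4*z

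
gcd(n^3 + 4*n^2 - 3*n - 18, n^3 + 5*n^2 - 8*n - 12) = n - 2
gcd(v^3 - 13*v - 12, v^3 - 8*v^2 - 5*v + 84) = v^2 - v - 12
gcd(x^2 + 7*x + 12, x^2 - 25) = 1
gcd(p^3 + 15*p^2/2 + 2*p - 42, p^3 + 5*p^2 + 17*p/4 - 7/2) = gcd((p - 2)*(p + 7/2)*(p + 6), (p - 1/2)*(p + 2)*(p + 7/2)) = p + 7/2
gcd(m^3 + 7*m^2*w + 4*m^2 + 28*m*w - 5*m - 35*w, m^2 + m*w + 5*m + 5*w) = m + 5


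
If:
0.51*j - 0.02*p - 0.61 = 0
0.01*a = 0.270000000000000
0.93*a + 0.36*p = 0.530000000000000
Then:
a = 27.00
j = -1.48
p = -68.28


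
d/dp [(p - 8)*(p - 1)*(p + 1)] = 3*p^2 - 16*p - 1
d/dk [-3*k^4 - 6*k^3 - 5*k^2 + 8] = 2*k*(-6*k^2 - 9*k - 5)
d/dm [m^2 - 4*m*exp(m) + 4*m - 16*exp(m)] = -4*m*exp(m) + 2*m - 20*exp(m) + 4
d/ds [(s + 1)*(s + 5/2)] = 2*s + 7/2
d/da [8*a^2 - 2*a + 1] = 16*a - 2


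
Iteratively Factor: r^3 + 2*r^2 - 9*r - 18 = (r - 3)*(r^2 + 5*r + 6) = (r - 3)*(r + 3)*(r + 2)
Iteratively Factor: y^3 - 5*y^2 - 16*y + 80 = (y + 4)*(y^2 - 9*y + 20) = (y - 5)*(y + 4)*(y - 4)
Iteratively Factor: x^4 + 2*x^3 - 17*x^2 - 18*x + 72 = (x - 3)*(x^3 + 5*x^2 - 2*x - 24) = (x - 3)*(x + 4)*(x^2 + x - 6) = (x - 3)*(x + 3)*(x + 4)*(x - 2)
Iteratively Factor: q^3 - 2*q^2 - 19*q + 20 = (q - 5)*(q^2 + 3*q - 4) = (q - 5)*(q + 4)*(q - 1)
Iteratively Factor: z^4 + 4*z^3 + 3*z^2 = (z + 1)*(z^3 + 3*z^2) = (z + 1)*(z + 3)*(z^2) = z*(z + 1)*(z + 3)*(z)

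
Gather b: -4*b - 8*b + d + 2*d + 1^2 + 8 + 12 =-12*b + 3*d + 21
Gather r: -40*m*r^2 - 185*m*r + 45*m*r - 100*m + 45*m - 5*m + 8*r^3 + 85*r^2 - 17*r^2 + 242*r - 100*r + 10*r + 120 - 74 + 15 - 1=-60*m + 8*r^3 + r^2*(68 - 40*m) + r*(152 - 140*m) + 60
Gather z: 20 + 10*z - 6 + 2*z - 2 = 12*z + 12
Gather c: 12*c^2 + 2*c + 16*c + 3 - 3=12*c^2 + 18*c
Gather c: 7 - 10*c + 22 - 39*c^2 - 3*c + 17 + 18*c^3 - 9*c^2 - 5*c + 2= 18*c^3 - 48*c^2 - 18*c + 48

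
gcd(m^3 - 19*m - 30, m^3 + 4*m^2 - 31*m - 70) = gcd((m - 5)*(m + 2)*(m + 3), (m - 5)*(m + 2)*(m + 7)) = m^2 - 3*m - 10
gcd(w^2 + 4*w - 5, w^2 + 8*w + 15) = w + 5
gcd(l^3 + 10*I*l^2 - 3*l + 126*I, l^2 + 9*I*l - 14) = l + 7*I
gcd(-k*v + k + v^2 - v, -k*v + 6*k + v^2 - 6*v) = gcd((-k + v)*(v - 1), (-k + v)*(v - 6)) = -k + v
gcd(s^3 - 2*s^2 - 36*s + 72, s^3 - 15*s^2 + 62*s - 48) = s - 6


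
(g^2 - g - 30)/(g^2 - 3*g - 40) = (g - 6)/(g - 8)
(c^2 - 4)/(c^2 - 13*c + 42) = (c^2 - 4)/(c^2 - 13*c + 42)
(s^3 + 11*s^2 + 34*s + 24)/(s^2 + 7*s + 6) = s + 4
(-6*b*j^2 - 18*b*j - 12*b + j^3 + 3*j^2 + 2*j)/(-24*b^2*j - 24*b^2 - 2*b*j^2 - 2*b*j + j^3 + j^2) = (j + 2)/(4*b + j)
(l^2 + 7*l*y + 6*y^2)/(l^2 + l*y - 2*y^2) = (l^2 + 7*l*y + 6*y^2)/(l^2 + l*y - 2*y^2)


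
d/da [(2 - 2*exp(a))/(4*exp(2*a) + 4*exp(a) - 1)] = (8*exp(2*a) - 16*exp(a) - 6)*exp(a)/(16*exp(4*a) + 32*exp(3*a) + 8*exp(2*a) - 8*exp(a) + 1)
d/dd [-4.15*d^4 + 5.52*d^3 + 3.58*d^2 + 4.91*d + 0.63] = -16.6*d^3 + 16.56*d^2 + 7.16*d + 4.91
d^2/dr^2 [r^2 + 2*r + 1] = 2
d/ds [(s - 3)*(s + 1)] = 2*s - 2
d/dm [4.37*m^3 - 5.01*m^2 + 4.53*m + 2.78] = 13.11*m^2 - 10.02*m + 4.53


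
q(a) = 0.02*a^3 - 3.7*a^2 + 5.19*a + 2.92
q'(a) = 0.06*a^2 - 7.4*a + 5.19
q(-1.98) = -22.02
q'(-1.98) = 20.08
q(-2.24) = -27.50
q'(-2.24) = 22.07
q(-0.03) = 2.76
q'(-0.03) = 5.41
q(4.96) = -59.92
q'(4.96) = -30.04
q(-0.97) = -5.61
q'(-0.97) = 12.42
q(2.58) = -7.98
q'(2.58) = -13.50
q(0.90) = 4.61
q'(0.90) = -1.42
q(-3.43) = -59.22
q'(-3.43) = 31.28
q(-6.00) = -165.74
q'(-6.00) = 51.75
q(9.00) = -235.49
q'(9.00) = -56.55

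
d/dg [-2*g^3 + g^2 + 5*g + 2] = -6*g^2 + 2*g + 5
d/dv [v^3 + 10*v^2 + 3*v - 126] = 3*v^2 + 20*v + 3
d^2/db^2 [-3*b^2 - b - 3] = -6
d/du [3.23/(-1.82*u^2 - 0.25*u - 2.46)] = (11.7572*u + 0.8075)/(1.82*u^2 + 0.25*u + 2.46)^2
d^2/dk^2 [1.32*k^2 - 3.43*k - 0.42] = 2.64000000000000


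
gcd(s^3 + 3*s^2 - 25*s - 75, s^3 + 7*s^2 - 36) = s + 3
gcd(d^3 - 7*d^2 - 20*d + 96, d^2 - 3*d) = d - 3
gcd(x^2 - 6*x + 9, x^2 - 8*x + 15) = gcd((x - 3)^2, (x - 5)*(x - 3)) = x - 3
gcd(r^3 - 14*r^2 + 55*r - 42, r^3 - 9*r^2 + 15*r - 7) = r^2 - 8*r + 7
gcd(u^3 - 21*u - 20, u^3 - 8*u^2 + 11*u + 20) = u^2 - 4*u - 5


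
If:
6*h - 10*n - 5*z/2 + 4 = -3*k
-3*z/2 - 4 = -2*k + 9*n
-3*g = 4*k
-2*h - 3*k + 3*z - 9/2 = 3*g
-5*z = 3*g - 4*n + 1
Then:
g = -77/69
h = -273/184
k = 77/92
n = -41/138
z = 16/69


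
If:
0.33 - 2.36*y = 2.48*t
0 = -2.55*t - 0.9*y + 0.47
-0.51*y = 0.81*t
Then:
No Solution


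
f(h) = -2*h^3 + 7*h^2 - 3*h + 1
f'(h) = -6*h^2 + 14*h - 3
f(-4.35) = 311.13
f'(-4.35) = -177.44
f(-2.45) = 79.78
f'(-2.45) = -73.32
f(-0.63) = 6.17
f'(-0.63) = -14.20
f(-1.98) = 49.91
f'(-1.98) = -54.24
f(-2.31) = 69.94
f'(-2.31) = -67.36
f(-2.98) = 125.03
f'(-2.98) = -98.00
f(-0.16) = 1.67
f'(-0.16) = -5.39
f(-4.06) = 262.41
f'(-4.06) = -158.74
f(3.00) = 1.00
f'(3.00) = -15.00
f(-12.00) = 4501.00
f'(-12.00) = -1035.00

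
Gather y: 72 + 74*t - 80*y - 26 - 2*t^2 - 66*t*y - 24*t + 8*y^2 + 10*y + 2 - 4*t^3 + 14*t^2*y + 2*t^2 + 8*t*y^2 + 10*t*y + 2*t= -4*t^3 + 52*t + y^2*(8*t + 8) + y*(14*t^2 - 56*t - 70) + 48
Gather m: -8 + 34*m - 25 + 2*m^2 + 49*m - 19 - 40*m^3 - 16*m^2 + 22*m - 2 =-40*m^3 - 14*m^2 + 105*m - 54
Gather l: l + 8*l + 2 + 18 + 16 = 9*l + 36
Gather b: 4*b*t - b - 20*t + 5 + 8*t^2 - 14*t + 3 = b*(4*t - 1) + 8*t^2 - 34*t + 8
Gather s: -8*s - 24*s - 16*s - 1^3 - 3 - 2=-48*s - 6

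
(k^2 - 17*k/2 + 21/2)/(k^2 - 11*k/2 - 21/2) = (2*k - 3)/(2*k + 3)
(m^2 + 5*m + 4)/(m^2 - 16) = (m + 1)/(m - 4)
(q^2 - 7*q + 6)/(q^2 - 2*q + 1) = (q - 6)/(q - 1)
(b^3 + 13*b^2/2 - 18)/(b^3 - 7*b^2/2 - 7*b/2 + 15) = (2*b^2 + 9*b - 18)/(2*b^2 - 11*b + 15)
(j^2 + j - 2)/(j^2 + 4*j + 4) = (j - 1)/(j + 2)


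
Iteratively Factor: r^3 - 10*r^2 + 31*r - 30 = (r - 5)*(r^2 - 5*r + 6) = (r - 5)*(r - 3)*(r - 2)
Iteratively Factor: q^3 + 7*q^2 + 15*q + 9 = (q + 1)*(q^2 + 6*q + 9) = (q + 1)*(q + 3)*(q + 3)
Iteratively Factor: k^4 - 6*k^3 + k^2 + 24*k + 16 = (k - 4)*(k^3 - 2*k^2 - 7*k - 4) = (k - 4)*(k + 1)*(k^2 - 3*k - 4) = (k - 4)*(k + 1)^2*(k - 4)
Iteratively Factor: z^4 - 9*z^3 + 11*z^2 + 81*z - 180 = (z + 3)*(z^3 - 12*z^2 + 47*z - 60) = (z - 5)*(z + 3)*(z^2 - 7*z + 12) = (z - 5)*(z - 4)*(z + 3)*(z - 3)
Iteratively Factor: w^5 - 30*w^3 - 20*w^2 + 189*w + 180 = (w + 4)*(w^4 - 4*w^3 - 14*w^2 + 36*w + 45) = (w - 5)*(w + 4)*(w^3 + w^2 - 9*w - 9) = (w - 5)*(w + 3)*(w + 4)*(w^2 - 2*w - 3) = (w - 5)*(w - 3)*(w + 3)*(w + 4)*(w + 1)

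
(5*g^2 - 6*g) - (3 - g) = 5*g^2 - 5*g - 3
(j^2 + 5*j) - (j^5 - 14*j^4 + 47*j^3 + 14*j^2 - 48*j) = -j^5 + 14*j^4 - 47*j^3 - 13*j^2 + 53*j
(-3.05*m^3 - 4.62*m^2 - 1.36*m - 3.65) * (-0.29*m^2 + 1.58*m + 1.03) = 0.8845*m^5 - 3.4792*m^4 - 10.0467*m^3 - 5.8489*m^2 - 7.1678*m - 3.7595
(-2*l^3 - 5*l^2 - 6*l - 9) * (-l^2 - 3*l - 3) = 2*l^5 + 11*l^4 + 27*l^3 + 42*l^2 + 45*l + 27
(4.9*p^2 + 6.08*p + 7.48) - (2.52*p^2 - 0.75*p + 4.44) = 2.38*p^2 + 6.83*p + 3.04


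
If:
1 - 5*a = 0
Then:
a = 1/5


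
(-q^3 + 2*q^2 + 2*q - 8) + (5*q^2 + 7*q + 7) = -q^3 + 7*q^2 + 9*q - 1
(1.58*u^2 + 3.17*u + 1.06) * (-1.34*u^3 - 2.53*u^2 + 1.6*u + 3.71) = -2.1172*u^5 - 8.2452*u^4 - 6.9125*u^3 + 8.252*u^2 + 13.4567*u + 3.9326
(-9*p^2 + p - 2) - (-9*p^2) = p - 2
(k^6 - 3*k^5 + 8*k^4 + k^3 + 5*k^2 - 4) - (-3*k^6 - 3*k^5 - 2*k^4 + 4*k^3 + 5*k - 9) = 4*k^6 + 10*k^4 - 3*k^3 + 5*k^2 - 5*k + 5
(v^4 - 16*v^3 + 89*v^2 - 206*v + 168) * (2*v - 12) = 2*v^5 - 44*v^4 + 370*v^3 - 1480*v^2 + 2808*v - 2016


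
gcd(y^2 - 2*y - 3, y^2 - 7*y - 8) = y + 1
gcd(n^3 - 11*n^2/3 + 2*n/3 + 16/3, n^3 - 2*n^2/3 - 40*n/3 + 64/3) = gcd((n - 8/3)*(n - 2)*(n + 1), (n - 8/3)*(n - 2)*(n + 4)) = n^2 - 14*n/3 + 16/3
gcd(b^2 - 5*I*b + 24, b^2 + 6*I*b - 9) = b + 3*I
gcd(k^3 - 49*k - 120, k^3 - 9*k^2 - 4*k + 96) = k^2 - 5*k - 24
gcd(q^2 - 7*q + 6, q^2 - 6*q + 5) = q - 1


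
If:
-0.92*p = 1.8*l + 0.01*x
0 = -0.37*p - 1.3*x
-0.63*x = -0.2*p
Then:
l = 0.00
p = 0.00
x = 0.00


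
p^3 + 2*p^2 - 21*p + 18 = (p - 3)*(p - 1)*(p + 6)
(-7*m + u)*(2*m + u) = -14*m^2 - 5*m*u + u^2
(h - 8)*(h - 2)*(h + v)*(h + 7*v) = h^4 + 8*h^3*v - 10*h^3 + 7*h^2*v^2 - 80*h^2*v + 16*h^2 - 70*h*v^2 + 128*h*v + 112*v^2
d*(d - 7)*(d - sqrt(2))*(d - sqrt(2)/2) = d^4 - 7*d^3 - 3*sqrt(2)*d^3/2 + d^2 + 21*sqrt(2)*d^2/2 - 7*d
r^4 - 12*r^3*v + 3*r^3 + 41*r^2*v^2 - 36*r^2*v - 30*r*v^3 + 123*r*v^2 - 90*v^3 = (r + 3)*(r - 6*v)*(r - 5*v)*(r - v)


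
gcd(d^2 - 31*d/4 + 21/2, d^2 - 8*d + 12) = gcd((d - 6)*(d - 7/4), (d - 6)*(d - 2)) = d - 6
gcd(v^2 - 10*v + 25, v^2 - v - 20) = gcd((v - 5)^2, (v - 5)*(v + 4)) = v - 5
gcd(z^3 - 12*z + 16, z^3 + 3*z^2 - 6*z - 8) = z^2 + 2*z - 8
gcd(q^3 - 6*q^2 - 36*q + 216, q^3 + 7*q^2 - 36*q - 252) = q^2 - 36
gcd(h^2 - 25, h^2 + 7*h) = 1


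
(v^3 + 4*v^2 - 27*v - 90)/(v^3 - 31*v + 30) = (v + 3)/(v - 1)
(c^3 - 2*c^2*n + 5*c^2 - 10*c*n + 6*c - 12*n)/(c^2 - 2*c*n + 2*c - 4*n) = c + 3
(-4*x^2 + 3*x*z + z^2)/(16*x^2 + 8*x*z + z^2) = (-x + z)/(4*x + z)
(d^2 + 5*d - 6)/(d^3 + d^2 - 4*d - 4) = (d^2 + 5*d - 6)/(d^3 + d^2 - 4*d - 4)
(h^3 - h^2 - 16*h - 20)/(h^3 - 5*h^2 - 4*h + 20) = (h + 2)/(h - 2)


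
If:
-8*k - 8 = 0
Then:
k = -1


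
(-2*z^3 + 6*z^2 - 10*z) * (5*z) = -10*z^4 + 30*z^3 - 50*z^2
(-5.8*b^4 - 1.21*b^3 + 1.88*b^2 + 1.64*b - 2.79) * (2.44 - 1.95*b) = 11.31*b^5 - 11.7925*b^4 - 6.6184*b^3 + 1.3892*b^2 + 9.4421*b - 6.8076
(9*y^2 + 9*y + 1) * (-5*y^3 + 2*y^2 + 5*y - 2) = -45*y^5 - 27*y^4 + 58*y^3 + 29*y^2 - 13*y - 2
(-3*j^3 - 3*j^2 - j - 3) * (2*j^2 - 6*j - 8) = -6*j^5 + 12*j^4 + 40*j^3 + 24*j^2 + 26*j + 24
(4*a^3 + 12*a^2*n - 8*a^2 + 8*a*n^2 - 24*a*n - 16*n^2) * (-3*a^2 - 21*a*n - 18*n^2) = -12*a^5 - 120*a^4*n + 24*a^4 - 348*a^3*n^2 + 240*a^3*n - 384*a^2*n^3 + 696*a^2*n^2 - 144*a*n^4 + 768*a*n^3 + 288*n^4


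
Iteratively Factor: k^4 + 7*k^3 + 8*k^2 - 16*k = (k + 4)*(k^3 + 3*k^2 - 4*k) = (k - 1)*(k + 4)*(k^2 + 4*k) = k*(k - 1)*(k + 4)*(k + 4)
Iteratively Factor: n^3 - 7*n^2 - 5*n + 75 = (n - 5)*(n^2 - 2*n - 15) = (n - 5)*(n + 3)*(n - 5)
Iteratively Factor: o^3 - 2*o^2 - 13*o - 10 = (o - 5)*(o^2 + 3*o + 2) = (o - 5)*(o + 2)*(o + 1)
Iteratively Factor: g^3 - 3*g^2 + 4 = (g + 1)*(g^2 - 4*g + 4) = (g - 2)*(g + 1)*(g - 2)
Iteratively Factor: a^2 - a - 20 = (a + 4)*(a - 5)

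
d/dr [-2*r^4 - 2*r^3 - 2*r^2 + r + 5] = -8*r^3 - 6*r^2 - 4*r + 1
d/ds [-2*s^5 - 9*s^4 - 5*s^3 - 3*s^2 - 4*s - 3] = -10*s^4 - 36*s^3 - 15*s^2 - 6*s - 4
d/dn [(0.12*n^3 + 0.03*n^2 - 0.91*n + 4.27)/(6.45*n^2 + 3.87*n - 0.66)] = (0.774*n^4 + 0.9288*n^3 + 5.748*n^2 - 55.1226*n - 15.9243)/(41.6025*n^4 + 49.923*n^3 + 6.4629*n^2 - 5.1084*n + 0.4356)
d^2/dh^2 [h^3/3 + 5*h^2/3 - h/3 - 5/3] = 2*h + 10/3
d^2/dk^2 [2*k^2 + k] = 4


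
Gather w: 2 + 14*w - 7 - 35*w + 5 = -21*w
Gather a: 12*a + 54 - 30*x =12*a - 30*x + 54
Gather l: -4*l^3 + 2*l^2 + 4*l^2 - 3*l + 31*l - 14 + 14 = -4*l^3 + 6*l^2 + 28*l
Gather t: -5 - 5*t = -5*t - 5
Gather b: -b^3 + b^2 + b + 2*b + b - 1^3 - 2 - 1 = -b^3 + b^2 + 4*b - 4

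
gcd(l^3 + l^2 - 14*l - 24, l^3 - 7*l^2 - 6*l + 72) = l^2 - l - 12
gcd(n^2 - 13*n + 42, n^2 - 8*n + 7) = n - 7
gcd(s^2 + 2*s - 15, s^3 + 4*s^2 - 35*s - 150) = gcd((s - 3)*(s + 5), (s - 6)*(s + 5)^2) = s + 5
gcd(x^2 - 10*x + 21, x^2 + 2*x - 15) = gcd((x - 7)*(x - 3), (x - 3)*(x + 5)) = x - 3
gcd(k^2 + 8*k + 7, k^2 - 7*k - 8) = k + 1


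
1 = 1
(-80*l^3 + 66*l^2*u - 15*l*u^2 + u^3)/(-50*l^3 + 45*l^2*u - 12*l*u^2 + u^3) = (-8*l + u)/(-5*l + u)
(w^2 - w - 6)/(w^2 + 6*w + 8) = (w - 3)/(w + 4)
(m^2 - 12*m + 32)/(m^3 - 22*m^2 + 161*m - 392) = (m - 4)/(m^2 - 14*m + 49)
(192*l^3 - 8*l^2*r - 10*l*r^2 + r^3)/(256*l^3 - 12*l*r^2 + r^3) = (-6*l + r)/(-8*l + r)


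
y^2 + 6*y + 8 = (y + 2)*(y + 4)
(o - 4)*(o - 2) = o^2 - 6*o + 8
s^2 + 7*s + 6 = (s + 1)*(s + 6)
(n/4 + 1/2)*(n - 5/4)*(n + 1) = n^3/4 + 7*n^2/16 - 7*n/16 - 5/8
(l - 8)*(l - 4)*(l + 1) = l^3 - 11*l^2 + 20*l + 32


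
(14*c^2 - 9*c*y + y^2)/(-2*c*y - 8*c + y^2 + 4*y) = (-7*c + y)/(y + 4)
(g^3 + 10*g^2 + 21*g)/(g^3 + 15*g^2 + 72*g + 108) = g*(g + 7)/(g^2 + 12*g + 36)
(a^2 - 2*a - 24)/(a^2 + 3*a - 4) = (a - 6)/(a - 1)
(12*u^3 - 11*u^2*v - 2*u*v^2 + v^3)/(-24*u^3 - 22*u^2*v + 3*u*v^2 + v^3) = (-3*u^2 + 2*u*v + v^2)/(6*u^2 + 7*u*v + v^2)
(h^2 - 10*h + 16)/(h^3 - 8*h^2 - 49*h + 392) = (h - 2)/(h^2 - 49)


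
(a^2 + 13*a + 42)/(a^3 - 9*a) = (a^2 + 13*a + 42)/(a*(a^2 - 9))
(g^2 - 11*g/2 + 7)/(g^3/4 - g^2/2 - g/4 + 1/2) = 2*(2*g - 7)/(g^2 - 1)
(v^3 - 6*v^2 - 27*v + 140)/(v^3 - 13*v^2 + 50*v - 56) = (v + 5)/(v - 2)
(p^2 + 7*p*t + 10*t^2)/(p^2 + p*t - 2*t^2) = (p + 5*t)/(p - t)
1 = 1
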